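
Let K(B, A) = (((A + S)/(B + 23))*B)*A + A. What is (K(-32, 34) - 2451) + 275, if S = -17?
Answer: -782/9 ≈ -86.889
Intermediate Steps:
K(B, A) = A + A*B*(-17 + A)/(23 + B) (K(B, A) = (((A - 17)/(B + 23))*B)*A + A = (((-17 + A)/(23 + B))*B)*A + A = (B*(-17 + A)/(23 + B))*A + A = A*B*(-17 + A)/(23 + B) + A = A + A*B*(-17 + A)/(23 + B))
(K(-32, 34) - 2451) + 275 = (34*(23 - 16*(-32) + 34*(-32))/(23 - 32) - 2451) + 275 = (34*(23 + 512 - 1088)/(-9) - 2451) + 275 = (34*(-⅑)*(-553) - 2451) + 275 = (18802/9 - 2451) + 275 = -3257/9 + 275 = -782/9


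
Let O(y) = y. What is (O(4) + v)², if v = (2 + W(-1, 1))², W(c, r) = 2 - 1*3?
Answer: 25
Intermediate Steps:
W(c, r) = -1 (W(c, r) = 2 - 3 = -1)
v = 1 (v = (2 - 1)² = 1² = 1)
(O(4) + v)² = (4 + 1)² = 5² = 25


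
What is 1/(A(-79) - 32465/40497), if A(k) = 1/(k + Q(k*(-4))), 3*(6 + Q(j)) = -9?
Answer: -3563736/2897417 ≈ -1.2300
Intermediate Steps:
Q(j) = -9 (Q(j) = -6 + (⅓)*(-9) = -6 - 3 = -9)
A(k) = 1/(-9 + k) (A(k) = 1/(k - 9) = 1/(-9 + k))
1/(A(-79) - 32465/40497) = 1/(1/(-9 - 79) - 32465/40497) = 1/(1/(-88) - 32465*1/40497) = 1/(-1/88 - 32465/40497) = 1/(-2897417/3563736) = -3563736/2897417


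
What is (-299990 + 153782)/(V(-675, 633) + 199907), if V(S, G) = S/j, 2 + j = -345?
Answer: -12683544/17342101 ≈ -0.73137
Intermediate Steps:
j = -347 (j = -2 - 345 = -347)
V(S, G) = -S/347 (V(S, G) = S/(-347) = S*(-1/347) = -S/347)
(-299990 + 153782)/(V(-675, 633) + 199907) = (-299990 + 153782)/(-1/347*(-675) + 199907) = -146208/(675/347 + 199907) = -146208/69368404/347 = -146208*347/69368404 = -12683544/17342101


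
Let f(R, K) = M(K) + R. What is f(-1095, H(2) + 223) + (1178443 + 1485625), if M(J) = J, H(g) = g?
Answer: 2663198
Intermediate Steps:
f(R, K) = K + R
f(-1095, H(2) + 223) + (1178443 + 1485625) = ((2 + 223) - 1095) + (1178443 + 1485625) = (225 - 1095) + 2664068 = -870 + 2664068 = 2663198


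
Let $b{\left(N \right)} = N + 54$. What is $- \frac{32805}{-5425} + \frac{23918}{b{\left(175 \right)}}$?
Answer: $\frac{27453499}{248465} \approx 110.49$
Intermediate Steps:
$b{\left(N \right)} = 54 + N$
$- \frac{32805}{-5425} + \frac{23918}{b{\left(175 \right)}} = - \frac{32805}{-5425} + \frac{23918}{54 + 175} = \left(-32805\right) \left(- \frac{1}{5425}\right) + \frac{23918}{229} = \frac{6561}{1085} + 23918 \cdot \frac{1}{229} = \frac{6561}{1085} + \frac{23918}{229} = \frac{27453499}{248465}$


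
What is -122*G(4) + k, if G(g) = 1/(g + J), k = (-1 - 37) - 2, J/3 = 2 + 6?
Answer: -621/14 ≈ -44.357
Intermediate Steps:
J = 24 (J = 3*(2 + 6) = 3*8 = 24)
k = -40 (k = -38 - 2 = -40)
G(g) = 1/(24 + g) (G(g) = 1/(g + 24) = 1/(24 + g))
-122*G(4) + k = -122/(24 + 4) - 40 = -122/28 - 40 = -122*1/28 - 40 = -61/14 - 40 = -621/14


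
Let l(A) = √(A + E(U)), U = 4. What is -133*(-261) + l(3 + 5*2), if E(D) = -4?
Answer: 34716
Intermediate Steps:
l(A) = √(-4 + A) (l(A) = √(A - 4) = √(-4 + A))
-133*(-261) + l(3 + 5*2) = -133*(-261) + √(-4 + (3 + 5*2)) = 34713 + √(-4 + (3 + 10)) = 34713 + √(-4 + 13) = 34713 + √9 = 34713 + 3 = 34716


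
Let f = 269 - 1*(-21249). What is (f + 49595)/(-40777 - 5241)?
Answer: -10159/6574 ≈ -1.5453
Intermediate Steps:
f = 21518 (f = 269 + 21249 = 21518)
(f + 49595)/(-40777 - 5241) = (21518 + 49595)/(-40777 - 5241) = 71113/(-46018) = 71113*(-1/46018) = -10159/6574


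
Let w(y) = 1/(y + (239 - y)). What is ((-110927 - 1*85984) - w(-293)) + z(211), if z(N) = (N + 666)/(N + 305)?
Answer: -24283643077/123324 ≈ -1.9691e+5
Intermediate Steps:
z(N) = (666 + N)/(305 + N)
w(y) = 1/239
((-110927 - 1*85984) - w(-293)) + z(211) = ((-110927 - 1*85984) - 1*1/239) + (666 + 211)/(305 + 211) = ((-110927 - 85984) - 1/239) + 877/516 = (-196911 - 1/239) + (1/516)*877 = -47061730/239 + 877/516 = -24283643077/123324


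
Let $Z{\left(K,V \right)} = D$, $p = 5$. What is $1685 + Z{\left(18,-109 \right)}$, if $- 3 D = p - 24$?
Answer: $\frac{5074}{3} \approx 1691.3$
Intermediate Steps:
$D = \frac{19}{3}$ ($D = - \frac{5 - 24}{3} = \left(- \frac{1}{3}\right) \left(-19\right) = \frac{19}{3} \approx 6.3333$)
$Z{\left(K,V \right)} = \frac{19}{3}$
$1685 + Z{\left(18,-109 \right)} = 1685 + \frac{19}{3} = \frac{5074}{3}$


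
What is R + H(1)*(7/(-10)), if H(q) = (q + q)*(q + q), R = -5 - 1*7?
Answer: -74/5 ≈ -14.800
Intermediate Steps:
R = -12 (R = -5 - 7 = -12)
H(q) = 4*q² (H(q) = (2*q)*(2*q) = 4*q²)
R + H(1)*(7/(-10)) = -12 + (4*1²)*(7/(-10)) = -12 + (4*1)*(7*(-⅒)) = -12 + 4*(-7/10) = -12 - 14/5 = -74/5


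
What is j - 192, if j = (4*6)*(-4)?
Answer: -288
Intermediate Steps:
j = -96 (j = 24*(-4) = -96)
j - 192 = -96 - 192 = -288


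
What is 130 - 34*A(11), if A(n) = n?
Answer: -244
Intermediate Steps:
130 - 34*A(11) = 130 - 34*11 = 130 - 374 = -244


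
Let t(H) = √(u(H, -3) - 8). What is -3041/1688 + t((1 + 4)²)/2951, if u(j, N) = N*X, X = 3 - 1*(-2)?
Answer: -3041/1688 + I*√23/2951 ≈ -1.8015 + 0.0016252*I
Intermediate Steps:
X = 5 (X = 3 + 2 = 5)
u(j, N) = 5*N (u(j, N) = N*5 = 5*N)
t(H) = I*√23 (t(H) = √(5*(-3) - 8) = √(-15 - 8) = √(-23) = I*√23)
-3041/1688 + t((1 + 4)²)/2951 = -3041/1688 + (I*√23)/2951 = -3041*1/1688 + (I*√23)*(1/2951) = -3041/1688 + I*√23/2951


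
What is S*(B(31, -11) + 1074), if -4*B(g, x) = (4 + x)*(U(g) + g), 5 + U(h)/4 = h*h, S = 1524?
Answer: 11918061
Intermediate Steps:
U(h) = -20 + 4*h**2 (U(h) = -20 + 4*(h*h) = -20 + 4*h**2)
B(g, x) = -(4 + x)*(-20 + g + 4*g**2)/4 (B(g, x) = -(4 + x)*((-20 + 4*g**2) + g)/4 = -(4 + x)*(-20 + g + 4*g**2)/4)
S*(B(31, -11) + 1074) = 1524*((20 - 1*31 - 4*31**2 - 1*(-11)*(-5 + 31**2) - 1/4*31*(-11)) + 1074) = 1524*((20 - 31 - 4*961 - 1*(-11)*(-5 + 961) + 341/4) + 1074) = 1524*((20 - 31 - 3844 - 1*(-11)*956 + 341/4) + 1074) = 1524*((20 - 31 - 3844 + 10516 + 341/4) + 1074) = 1524*(26985/4 + 1074) = 1524*(31281/4) = 11918061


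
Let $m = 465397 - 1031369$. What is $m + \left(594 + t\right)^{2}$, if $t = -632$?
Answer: $-564528$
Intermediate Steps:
$m = -565972$
$m + \left(594 + t\right)^{2} = -565972 + \left(594 - 632\right)^{2} = -565972 + \left(-38\right)^{2} = -565972 + 1444 = -564528$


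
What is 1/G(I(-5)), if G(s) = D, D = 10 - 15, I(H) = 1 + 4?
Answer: -⅕ ≈ -0.20000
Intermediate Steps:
I(H) = 5
D = -5
G(s) = -5
1/G(I(-5)) = 1/(-5) = -⅕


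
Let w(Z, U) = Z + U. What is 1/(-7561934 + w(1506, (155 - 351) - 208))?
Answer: -1/7560832 ≈ -1.3226e-7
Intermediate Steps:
w(Z, U) = U + Z
1/(-7561934 + w(1506, (155 - 351) - 208)) = 1/(-7561934 + (((155 - 351) - 208) + 1506)) = 1/(-7561934 + ((-196 - 208) + 1506)) = 1/(-7561934 + (-404 + 1506)) = 1/(-7561934 + 1102) = 1/(-7560832) = -1/7560832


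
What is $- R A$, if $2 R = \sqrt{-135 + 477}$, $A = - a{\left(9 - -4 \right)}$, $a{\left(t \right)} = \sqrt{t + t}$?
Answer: $3 \sqrt{247} \approx 47.149$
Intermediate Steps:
$a{\left(t \right)} = \sqrt{2} \sqrt{t}$ ($a{\left(t \right)} = \sqrt{2 t} = \sqrt{2} \sqrt{t}$)
$A = - \sqrt{26}$ ($A = - \sqrt{2} \sqrt{9 - -4} = - \sqrt{2} \sqrt{9 + 4} = - \sqrt{2} \sqrt{13} = - \sqrt{26} \approx -5.099$)
$R = \frac{3 \sqrt{38}}{2}$ ($R = \frac{\sqrt{-135 + 477}}{2} = \frac{\sqrt{342}}{2} = \frac{3 \sqrt{38}}{2} \approx 9.2466$)
$- R A = - \frac{3 \sqrt{38}}{2} \left(- \sqrt{26}\right) = - \left(-3\right) \sqrt{247} = 3 \sqrt{247}$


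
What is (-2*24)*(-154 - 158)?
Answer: 14976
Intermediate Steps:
(-2*24)*(-154 - 158) = -48*(-312) = 14976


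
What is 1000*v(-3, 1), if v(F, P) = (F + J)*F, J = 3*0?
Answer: 9000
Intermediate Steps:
J = 0
v(F, P) = F² (v(F, P) = (F + 0)*F = F*F = F²)
1000*v(-3, 1) = 1000*(-3)² = 1000*9 = 9000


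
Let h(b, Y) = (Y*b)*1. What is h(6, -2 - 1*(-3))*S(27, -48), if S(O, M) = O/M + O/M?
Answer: -27/4 ≈ -6.7500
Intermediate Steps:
S(O, M) = 2*O/M
h(b, Y) = Y*b
h(6, -2 - 1*(-3))*S(27, -48) = ((-2 - 1*(-3))*6)*(2*27/(-48)) = ((-2 + 3)*6)*(2*27*(-1/48)) = (1*6)*(-9/8) = 6*(-9/8) = -27/4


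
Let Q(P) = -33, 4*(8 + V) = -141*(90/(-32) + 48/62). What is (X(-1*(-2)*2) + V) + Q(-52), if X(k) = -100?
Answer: -137193/1984 ≈ -69.150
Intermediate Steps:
V = 126679/1984 (V = -8 + (-141*(90/(-32) + 48/62))/4 = -8 + (-141*(90*(-1/32) + 48*(1/62)))/4 = -8 + (-141*(-45/16 + 24/31))/4 = -8 + (-141*(-1011/496))/4 = -8 + (¼)*(142551/496) = -8 + 142551/1984 = 126679/1984 ≈ 63.850)
(X(-1*(-2)*2) + V) + Q(-52) = (-100 + 126679/1984) - 33 = -71721/1984 - 33 = -137193/1984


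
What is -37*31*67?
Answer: -76849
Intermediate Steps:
-37*31*67 = -1147*67 = -76849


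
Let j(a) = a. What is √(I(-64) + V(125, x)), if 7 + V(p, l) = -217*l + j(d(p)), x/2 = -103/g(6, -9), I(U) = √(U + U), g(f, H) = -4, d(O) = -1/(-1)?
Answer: √(-44726 + 32*I*√2)/2 ≈ 0.053496 + 105.74*I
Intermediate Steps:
d(O) = 1 (d(O) = -1*(-1) = 1)
I(U) = √2*√U (I(U) = √(2*U) = √2*√U)
x = 103/2 (x = 2*(-103/(-4)) = 2*(-103*(-¼)) = 2*(103/4) = 103/2 ≈ 51.500)
V(p, l) = -6 - 217*l (V(p, l) = -7 + (-217*l + 1) = -7 + (1 - 217*l) = -6 - 217*l)
√(I(-64) + V(125, x)) = √(√2*√(-64) + (-6 - 217*103/2)) = √(√2*(8*I) + (-6 - 22351/2)) = √(8*I*√2 - 22363/2) = √(-22363/2 + 8*I*√2)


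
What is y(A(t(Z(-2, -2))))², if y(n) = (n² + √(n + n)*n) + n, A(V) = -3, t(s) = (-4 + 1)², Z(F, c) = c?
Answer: 9*(2 - I*√6)² ≈ -18.0 - 88.182*I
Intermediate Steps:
t(s) = 9 (t(s) = (-3)² = 9)
y(n) = n + n² + √2*n^(3/2) (y(n) = (n² + √(2*n)*n) + n = (n² + (√2*√n)*n) + n = (n² + √2*n^(3/2)) + n = n + n² + √2*n^(3/2))
y(A(t(Z(-2, -2))))² = (-3 + (-3)² + √2*(-3)^(3/2))² = (-3 + 9 + √2*(-3*I*√3))² = (-3 + 9 - 3*I*√6)² = (6 - 3*I*√6)²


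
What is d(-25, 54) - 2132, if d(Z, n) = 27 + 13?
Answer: -2092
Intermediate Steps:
d(Z, n) = 40
d(-25, 54) - 2132 = 40 - 2132 = -2092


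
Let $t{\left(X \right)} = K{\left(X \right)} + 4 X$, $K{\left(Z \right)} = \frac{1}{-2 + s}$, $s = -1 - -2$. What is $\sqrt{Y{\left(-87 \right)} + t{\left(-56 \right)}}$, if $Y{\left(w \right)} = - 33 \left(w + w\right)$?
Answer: $3 \sqrt{613} \approx 74.276$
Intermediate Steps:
$s = 1$ ($s = -1 + 2 = 1$)
$K{\left(Z \right)} = -1$ ($K{\left(Z \right)} = \frac{1}{-2 + 1} = \frac{1}{-1} = -1$)
$Y{\left(w \right)} = - 66 w$ ($Y{\left(w \right)} = - 33 \cdot 2 w = - 66 w$)
$t{\left(X \right)} = -1 + 4 X$
$\sqrt{Y{\left(-87 \right)} + t{\left(-56 \right)}} = \sqrt{\left(-66\right) \left(-87\right) + \left(-1 + 4 \left(-56\right)\right)} = \sqrt{5742 - 225} = \sqrt{5517} = 3 \sqrt{613}$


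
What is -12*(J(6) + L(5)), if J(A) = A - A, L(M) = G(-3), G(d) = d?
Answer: 36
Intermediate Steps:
L(M) = -3
J(A) = 0
-12*(J(6) + L(5)) = -12*(0 - 3) = -12*(-3) = 36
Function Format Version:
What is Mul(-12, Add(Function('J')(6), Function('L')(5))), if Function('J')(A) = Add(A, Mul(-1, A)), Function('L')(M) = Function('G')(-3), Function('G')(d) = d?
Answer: 36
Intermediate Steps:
Function('L')(M) = -3
Function('J')(A) = 0
Mul(-12, Add(Function('J')(6), Function('L')(5))) = Mul(-12, Add(0, -3)) = Mul(-12, -3) = 36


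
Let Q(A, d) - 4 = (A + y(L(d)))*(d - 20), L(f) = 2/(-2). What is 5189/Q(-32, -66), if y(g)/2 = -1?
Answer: 5189/2928 ≈ 1.7722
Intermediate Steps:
L(f) = -1 (L(f) = 2*(-1/2) = -1)
y(g) = -2 (y(g) = 2*(-1) = -2)
Q(A, d) = 4 + (-20 + d)*(-2 + A) (Q(A, d) = 4 + (A - 2)*(d - 20) = 4 + (-2 + A)*(-20 + d) = 4 + (-20 + d)*(-2 + A))
5189/Q(-32, -66) = 5189/(44 - 20*(-32) - 2*(-66) - 32*(-66)) = 5189/(44 + 640 + 132 + 2112) = 5189/2928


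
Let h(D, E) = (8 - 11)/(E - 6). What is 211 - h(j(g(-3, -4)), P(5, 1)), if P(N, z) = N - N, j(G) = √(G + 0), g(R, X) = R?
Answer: 421/2 ≈ 210.50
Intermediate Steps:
j(G) = √G
P(N, z) = 0
h(D, E) = -3/(-6 + E)
211 - h(j(g(-3, -4)), P(5, 1)) = 211 - (-3)/(-6 + 0) = 211 - (-3)/(-6) = 211 - (-3)*(-1)/6 = 211 - 1*½ = 211 - ½ = 421/2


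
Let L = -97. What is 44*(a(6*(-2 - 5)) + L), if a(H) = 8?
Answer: -3916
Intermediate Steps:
44*(a(6*(-2 - 5)) + L) = 44*(8 - 97) = 44*(-89) = -3916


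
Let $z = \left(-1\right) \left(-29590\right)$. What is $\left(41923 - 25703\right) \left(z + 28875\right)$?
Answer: $948302300$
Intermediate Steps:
$z = 29590$
$\left(41923 - 25703\right) \left(z + 28875\right) = \left(41923 - 25703\right) \left(29590 + 28875\right) = 16220 \cdot 58465 = 948302300$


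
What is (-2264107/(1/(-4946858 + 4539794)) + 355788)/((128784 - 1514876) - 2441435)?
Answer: -921636807636/3827527 ≈ -2.4079e+5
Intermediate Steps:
(-2264107/(1/(-4946858 + 4539794)) + 355788)/((128784 - 1514876) - 2441435) = (-2264107/(1/(-407064)) + 355788)/(-1386092 - 2441435) = (-2264107/(-1/407064) + 355788)/(-3827527) = (-2264107*(-407064) + 355788)*(-1/3827527) = (921636451848 + 355788)*(-1/3827527) = 921636807636*(-1/3827527) = -921636807636/3827527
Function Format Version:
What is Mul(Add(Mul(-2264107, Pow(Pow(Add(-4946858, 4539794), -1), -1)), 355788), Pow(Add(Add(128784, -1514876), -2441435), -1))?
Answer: Rational(-921636807636, 3827527) ≈ -2.4079e+5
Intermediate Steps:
Mul(Add(Mul(-2264107, Pow(Pow(Add(-4946858, 4539794), -1), -1)), 355788), Pow(Add(Add(128784, -1514876), -2441435), -1)) = Mul(Add(Mul(-2264107, Pow(Pow(-407064, -1), -1)), 355788), Pow(Add(-1386092, -2441435), -1)) = Mul(Add(Mul(-2264107, Pow(Rational(-1, 407064), -1)), 355788), Pow(-3827527, -1)) = Mul(Add(Mul(-2264107, -407064), 355788), Rational(-1, 3827527)) = Mul(Add(921636451848, 355788), Rational(-1, 3827527)) = Mul(921636807636, Rational(-1, 3827527)) = Rational(-921636807636, 3827527)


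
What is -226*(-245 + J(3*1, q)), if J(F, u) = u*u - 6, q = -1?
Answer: 56500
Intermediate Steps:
J(F, u) = -6 + u² (J(F, u) = u² - 6 = -6 + u²)
-226*(-245 + J(3*1, q)) = -226*(-245 + (-6 + (-1)²)) = -226*(-245 + (-6 + 1)) = -226*(-245 - 5) = -226*(-250) = 56500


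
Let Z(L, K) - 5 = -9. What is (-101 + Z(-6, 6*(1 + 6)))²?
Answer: 11025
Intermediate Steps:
Z(L, K) = -4 (Z(L, K) = 5 - 9 = -4)
(-101 + Z(-6, 6*(1 + 6)))² = (-101 - 4)² = (-105)² = 11025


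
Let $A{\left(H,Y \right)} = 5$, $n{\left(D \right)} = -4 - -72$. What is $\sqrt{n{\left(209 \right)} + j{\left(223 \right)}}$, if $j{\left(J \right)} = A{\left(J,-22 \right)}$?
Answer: $\sqrt{73} \approx 8.544$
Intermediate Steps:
$n{\left(D \right)} = 68$ ($n{\left(D \right)} = -4 + 72 = 68$)
$j{\left(J \right)} = 5$
$\sqrt{n{\left(209 \right)} + j{\left(223 \right)}} = \sqrt{68 + 5} = \sqrt{73}$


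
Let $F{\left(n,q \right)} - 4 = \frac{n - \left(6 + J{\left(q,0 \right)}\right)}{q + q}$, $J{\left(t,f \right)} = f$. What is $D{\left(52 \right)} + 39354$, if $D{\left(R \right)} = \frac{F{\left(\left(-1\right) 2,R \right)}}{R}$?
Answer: $\frac{26603355}{676} \approx 39354.0$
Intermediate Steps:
$F{\left(n,q \right)} = 4 + \frac{-6 + n}{2 q}$ ($F{\left(n,q \right)} = 4 + \frac{n - 6}{q + q} = 4 + \frac{n + \left(-6 + 0\right)}{2 q} = 4 + \left(n - 6\right) \frac{1}{2 q} = 4 + \left(-6 + n\right) \frac{1}{2 q} = 4 + \frac{-6 + n}{2 q}$)
$D{\left(R \right)} = \frac{-8 + 8 R}{2 R^{2}}$ ($D{\left(R \right)} = \frac{\frac{1}{2} \frac{1}{R} \left(-6 - 2 + 8 R\right)}{R} = \frac{\frac{1}{2} \frac{1}{R} \left(-8 + 8 R\right)}{R} = \frac{-8 + 8 R}{2 R^{2}}$)
$D{\left(52 \right)} + 39354 = \frac{4 \left(-1 + 52\right)}{2704} + 39354 = 4 \cdot \frac{1}{2704} \cdot 51 + 39354 = \frac{51}{676} + 39354 = \frac{26603355}{676}$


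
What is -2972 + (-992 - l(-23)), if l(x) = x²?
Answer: -4493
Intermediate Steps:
-2972 + (-992 - l(-23)) = -2972 + (-992 - 1*(-23)²) = -2972 + (-992 - 1*529) = -2972 + (-992 - 529) = -2972 - 1521 = -4493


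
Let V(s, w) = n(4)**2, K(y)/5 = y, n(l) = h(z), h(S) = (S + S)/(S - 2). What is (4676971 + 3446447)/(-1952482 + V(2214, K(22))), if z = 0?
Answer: -4061709/976241 ≈ -4.1606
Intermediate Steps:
h(S) = 2*S/(-2 + S) (h(S) = (2*S)/(-2 + S) = 2*S/(-2 + S))
n(l) = 0 (n(l) = 2*0/(-2 + 0) = 2*0/(-2) = 2*0*(-1/2) = 0)
K(y) = 5*y
V(s, w) = 0 (V(s, w) = 0**2 = 0)
(4676971 + 3446447)/(-1952482 + V(2214, K(22))) = (4676971 + 3446447)/(-1952482 + 0) = 8123418/(-1952482) = 8123418*(-1/1952482) = -4061709/976241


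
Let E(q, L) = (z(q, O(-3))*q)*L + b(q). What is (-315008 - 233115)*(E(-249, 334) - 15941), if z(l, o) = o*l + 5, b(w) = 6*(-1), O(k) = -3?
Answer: 34288809375817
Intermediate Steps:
b(w) = -6
z(l, o) = 5 + l*o (z(l, o) = l*o + 5 = 5 + l*o)
E(q, L) = -6 + L*q*(5 - 3*q) (E(q, L) = ((5 + q*(-3))*q)*L - 6 = ((5 - 3*q)*q)*L - 6 = (q*(5 - 3*q))*L - 6 = L*q*(5 - 3*q) - 6 = -6 + L*q*(5 - 3*q))
(-315008 - 233115)*(E(-249, 334) - 15941) = (-315008 - 233115)*((-6 + 334*(-249)*(5 - 3*(-249))) - 15941) = -548123*((-6 + 334*(-249)*(5 + 747)) - 15941) = -548123*((-6 + 334*(-249)*752) - 15941) = -548123*((-6 - 62540832) - 15941) = -548123*(-62540838 - 15941) = -548123*(-62556779) = 34288809375817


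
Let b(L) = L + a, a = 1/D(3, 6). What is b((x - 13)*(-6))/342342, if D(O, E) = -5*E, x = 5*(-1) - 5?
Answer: 4139/10270260 ≈ 0.00040301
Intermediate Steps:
x = -10 (x = -5 - 5 = -10)
a = -1/30 (a = 1/(-5*6) = 1/(-30) = -1/30 ≈ -0.033333)
b(L) = -1/30 + L (b(L) = L - 1/30 = -1/30 + L)
b((x - 13)*(-6))/342342 = (-1/30 + (-10 - 13)*(-6))/342342 = (-1/30 - 23*(-6))*(1/342342) = (-1/30 + 138)*(1/342342) = (4139/30)*(1/342342) = 4139/10270260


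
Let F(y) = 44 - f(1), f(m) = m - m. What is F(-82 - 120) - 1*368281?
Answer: -368237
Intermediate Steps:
f(m) = 0
F(y) = 44 (F(y) = 44 - 1*0 = 44 + 0 = 44)
F(-82 - 120) - 1*368281 = 44 - 1*368281 = 44 - 368281 = -368237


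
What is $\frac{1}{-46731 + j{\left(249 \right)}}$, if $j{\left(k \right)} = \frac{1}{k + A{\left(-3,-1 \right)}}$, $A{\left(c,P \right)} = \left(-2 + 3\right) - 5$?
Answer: $- \frac{245}{11449094} \approx -2.1399 \cdot 10^{-5}$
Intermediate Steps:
$A{\left(c,P \right)} = -4$ ($A{\left(c,P \right)} = 1 - 5 = -4$)
$j{\left(k \right)} = \frac{1}{-4 + k}$ ($j{\left(k \right)} = \frac{1}{k - 4} = \frac{1}{-4 + k}$)
$\frac{1}{-46731 + j{\left(249 \right)}} = \frac{1}{-46731 + \frac{1}{-4 + 249}} = \frac{1}{-46731 + \frac{1}{245}} = \frac{1}{- \frac{11449094}{245}} = - \frac{245}{11449094}$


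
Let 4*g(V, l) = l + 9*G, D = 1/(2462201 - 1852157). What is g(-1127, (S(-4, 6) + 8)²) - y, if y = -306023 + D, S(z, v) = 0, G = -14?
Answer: 186678039329/610044 ≈ 3.0601e+5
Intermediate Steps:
D = 1/610044 ≈ 1.6392e-6
g(V, l) = -63/2 + l/4 (g(V, l) = (l + 9*(-14))/4 = (l - 126)/4 = (-126 + l)/4 = -63/2 + l/4)
y = -186687495011/610044 (y = -306023 + 1/610044 = -186687495011/610044 ≈ -3.0602e+5)
g(-1127, (S(-4, 6) + 8)²) - y = (-63/2 + (0 + 8)²/4) - 1*(-186687495011/610044) = (-63/2 + (¼)*8²) + 186687495011/610044 = (-63/2 + (¼)*64) + 186687495011/610044 = (-63/2 + 16) + 186687495011/610044 = -31/2 + 186687495011/610044 = 186678039329/610044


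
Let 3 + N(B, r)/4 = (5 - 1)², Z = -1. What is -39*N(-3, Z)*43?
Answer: -87204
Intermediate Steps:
N(B, r) = 52 (N(B, r) = -12 + 4*(5 - 1)² = -12 + 4*4² = -12 + 4*16 = -12 + 64 = 52)
-39*N(-3, Z)*43 = -39*52*43 = -2028*43 = -87204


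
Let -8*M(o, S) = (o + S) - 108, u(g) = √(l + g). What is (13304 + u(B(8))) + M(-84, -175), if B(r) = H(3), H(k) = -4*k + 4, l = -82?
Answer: 106799/8 + 3*I*√10 ≈ 13350.0 + 9.4868*I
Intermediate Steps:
H(k) = 4 - 4*k
B(r) = -8 (B(r) = 4 - 4*3 = 4 - 12 = -8)
u(g) = √(-82 + g)
M(o, S) = 27/2 - S/8 - o/8 (M(o, S) = -((o + S) - 108)/8 = -((S + o) - 108)/8 = -(-108 + S + o)/8 = 27/2 - S/8 - o/8)
(13304 + u(B(8))) + M(-84, -175) = (13304 + √(-82 - 8)) + (27/2 - ⅛*(-175) - ⅛*(-84)) = (13304 + √(-90)) + (27/2 + 175/8 + 21/2) = (13304 + 3*I*√10) + 367/8 = 106799/8 + 3*I*√10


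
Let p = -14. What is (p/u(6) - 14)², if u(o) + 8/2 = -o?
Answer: 3969/25 ≈ 158.76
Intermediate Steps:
u(o) = -4 - o
(p/u(6) - 14)² = (-14/(-4 - 1*6) - 14)² = (-14/(-4 - 6) - 14)² = (-14/(-10) - 14)² = (-14*(-⅒) - 14)² = (7/5 - 14)² = (-63/5)² = 3969/25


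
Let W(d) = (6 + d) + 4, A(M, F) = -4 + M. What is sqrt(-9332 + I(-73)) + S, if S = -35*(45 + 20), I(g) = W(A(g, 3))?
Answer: -2275 + I*sqrt(9399) ≈ -2275.0 + 96.948*I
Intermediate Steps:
W(d) = 10 + d
I(g) = 6 + g (I(g) = 10 + (-4 + g) = 6 + g)
S = -2275 (S = -35*65 = -2275)
sqrt(-9332 + I(-73)) + S = sqrt(-9332 + (6 - 73)) - 2275 = sqrt(-9332 - 67) - 2275 = sqrt(-9399) - 2275 = I*sqrt(9399) - 2275 = -2275 + I*sqrt(9399)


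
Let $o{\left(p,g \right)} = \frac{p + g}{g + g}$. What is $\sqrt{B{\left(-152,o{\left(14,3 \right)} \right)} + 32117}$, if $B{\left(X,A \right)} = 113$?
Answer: $\sqrt{32230} \approx 179.53$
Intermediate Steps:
$o{\left(p,g \right)} = \frac{g + p}{2 g}$
$\sqrt{B{\left(-152,o{\left(14,3 \right)} \right)} + 32117} = \sqrt{113 + 32117} = \sqrt{32230}$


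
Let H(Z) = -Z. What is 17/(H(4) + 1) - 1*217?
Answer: -668/3 ≈ -222.67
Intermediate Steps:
17/(H(4) + 1) - 1*217 = 17/(-1*4 + 1) - 1*217 = 17/(-4 + 1) - 217 = 17/(-3) - 217 = 17*(-⅓) - 217 = -17/3 - 217 = -668/3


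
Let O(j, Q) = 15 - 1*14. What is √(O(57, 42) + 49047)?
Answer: 2*√12262 ≈ 221.47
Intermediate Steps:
O(j, Q) = 1 (O(j, Q) = 15 - 14 = 1)
√(O(57, 42) + 49047) = √(1 + 49047) = √49048 = 2*√12262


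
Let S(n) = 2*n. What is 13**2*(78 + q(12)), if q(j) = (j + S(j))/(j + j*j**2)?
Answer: 1911897/145 ≈ 13186.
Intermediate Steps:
q(j) = 3*j/(j + j**3) (q(j) = (j + 2*j)/(j + j*j**2) = (3*j)/(j + j**3) = 3*j/(j + j**3))
13**2*(78 + q(12)) = 13**2*(78 + 3/(1 + 12**2)) = 169*(78 + 3/(1 + 144)) = 169*(78 + 3/145) = 169*(11313/145) = 1911897/145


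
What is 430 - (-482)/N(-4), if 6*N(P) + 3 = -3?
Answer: -52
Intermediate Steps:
N(P) = -1 (N(P) = -1/2 + (1/6)*(-3) = -1/2 - 1/2 = -1)
430 - (-482)/N(-4) = 430 - (-482)/(-1) = 430 - (-482)*(-1) = 430 - 1*482 = 430 - 482 = -52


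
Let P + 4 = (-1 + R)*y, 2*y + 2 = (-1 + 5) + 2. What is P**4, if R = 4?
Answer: 16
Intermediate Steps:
y = 2 (y = -1 + ((-1 + 5) + 2)/2 = -1 + (4 + 2)/2 = -1 + (1/2)*6 = -1 + 3 = 2)
P = 2 (P = -4 + (-1 + 4)*2 = -4 + 3*2 = -4 + 6 = 2)
P**4 = 2**4 = 16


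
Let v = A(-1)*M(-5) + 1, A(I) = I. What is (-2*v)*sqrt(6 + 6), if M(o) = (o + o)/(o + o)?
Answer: 0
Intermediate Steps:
M(o) = 1 (M(o) = (2*o)/((2*o)) = (2*o)*(1/(2*o)) = 1)
v = 0 (v = -1*1 + 1 = -1 + 1 = 0)
(-2*v)*sqrt(6 + 6) = (-2*0)*sqrt(6 + 6) = 0*sqrt(12) = 0*(2*sqrt(3)) = 0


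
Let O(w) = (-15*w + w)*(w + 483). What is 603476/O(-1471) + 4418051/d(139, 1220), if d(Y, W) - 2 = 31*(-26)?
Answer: -11236750422647/2044860636 ≈ -5495.1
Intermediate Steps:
d(Y, W) = -804 (d(Y, W) = 2 + 31*(-26) = 2 - 806 = -804)
O(w) = -14*w*(483 + w) (O(w) = (-14*w)*(483 + w) = -14*w*(483 + w))
603476/O(-1471) + 4418051/d(139, 1220) = 603476/((-14*(-1471)*(483 - 1471))) + 4418051/(-804) = 603476/((-14*(-1471)*(-988))) + 4418051*(-1/804) = 603476/(-20346872) - 4418051/804 = 603476*(-1/20346872) - 4418051/804 = -150869/5086718 - 4418051/804 = -11236750422647/2044860636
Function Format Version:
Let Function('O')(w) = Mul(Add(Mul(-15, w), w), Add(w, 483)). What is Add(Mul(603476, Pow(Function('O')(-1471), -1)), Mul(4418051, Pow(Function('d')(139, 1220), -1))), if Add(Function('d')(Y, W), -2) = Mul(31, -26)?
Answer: Rational(-11236750422647, 2044860636) ≈ -5495.1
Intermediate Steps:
Function('d')(Y, W) = -804 (Function('d')(Y, W) = Add(2, Mul(31, -26)) = Add(2, -806) = -804)
Function('O')(w) = Mul(-14, w, Add(483, w)) (Function('O')(w) = Mul(Mul(-14, w), Add(483, w)) = Mul(-14, w, Add(483, w)))
Add(Mul(603476, Pow(Function('O')(-1471), -1)), Mul(4418051, Pow(Function('d')(139, 1220), -1))) = Add(Mul(603476, Pow(Mul(-14, -1471, Add(483, -1471)), -1)), Mul(4418051, Pow(-804, -1))) = Add(Mul(603476, Pow(Mul(-14, -1471, -988), -1)), Mul(4418051, Rational(-1, 804))) = Add(Mul(603476, Pow(-20346872, -1)), Rational(-4418051, 804)) = Add(Mul(603476, Rational(-1, 20346872)), Rational(-4418051, 804)) = Add(Rational(-150869, 5086718), Rational(-4418051, 804)) = Rational(-11236750422647, 2044860636)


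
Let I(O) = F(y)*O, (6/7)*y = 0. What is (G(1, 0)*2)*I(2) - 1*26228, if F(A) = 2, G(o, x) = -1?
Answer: -26236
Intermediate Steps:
y = 0 (y = (7/6)*0 = 0)
I(O) = 2*O
(G(1, 0)*2)*I(2) - 1*26228 = (-1*2)*(2*2) - 1*26228 = -2*4 - 26228 = -8 - 26228 = -26236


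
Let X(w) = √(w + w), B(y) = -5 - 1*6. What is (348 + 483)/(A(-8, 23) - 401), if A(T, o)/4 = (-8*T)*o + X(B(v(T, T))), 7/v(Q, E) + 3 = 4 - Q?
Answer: 4559697/30107521 - 3324*I*√22/30107521 ≈ 0.15145 - 0.00051784*I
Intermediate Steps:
v(Q, E) = 7/(1 - Q) (v(Q, E) = 7/(-3 + (4 - Q)) = 7/(1 - Q))
B(y) = -11 (B(y) = -5 - 6 = -11)
X(w) = √2*√w (X(w) = √(2*w) = √2*√w)
A(T, o) = -32*T*o + 4*I*√22 (A(T, o) = 4*((-8*T)*o + √2*√(-11)) = 4*(-8*T*o + √2*(I*√11)) = 4*(-8*T*o + I*√22) = 4*(I*√22 - 8*T*o) = -32*T*o + 4*I*√22)
(348 + 483)/(A(-8, 23) - 401) = (348 + 483)/((-32*(-8)*23 + 4*I*√22) - 401) = 831/((5888 + 4*I*√22) - 401) = 831/(5487 + 4*I*√22)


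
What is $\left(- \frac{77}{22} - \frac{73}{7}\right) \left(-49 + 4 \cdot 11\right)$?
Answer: $\frac{975}{14} \approx 69.643$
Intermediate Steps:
$\left(- \frac{77}{22} - \frac{73}{7}\right) \left(-49 + 4 \cdot 11\right) = \left(\left(-77\right) \frac{1}{22} - \frac{73}{7}\right) \left(-49 + 44\right) = \left(- \frac{7}{2} - \frac{73}{7}\right) \left(-5\right) = \left(- \frac{195}{14}\right) \left(-5\right) = \frac{975}{14}$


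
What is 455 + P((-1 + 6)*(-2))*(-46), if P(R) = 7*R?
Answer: 3675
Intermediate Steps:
455 + P((-1 + 6)*(-2))*(-46) = 455 + (7*((-1 + 6)*(-2)))*(-46) = 455 + (7*(5*(-2)))*(-46) = 455 + (7*(-10))*(-46) = 455 - 70*(-46) = 455 + 3220 = 3675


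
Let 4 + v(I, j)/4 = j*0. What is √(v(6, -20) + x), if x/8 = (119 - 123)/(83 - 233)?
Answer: 4*I*√222/15 ≈ 3.9732*I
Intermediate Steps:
v(I, j) = -16 (v(I, j) = -16 + 4*(j*0) = -16 + 4*0 = -16 + 0 = -16)
x = 16/75 (x = 8*((119 - 123)/(83 - 233)) = 8*(-4/(-150)) = 8*(-4*(-1/150)) = 8*(2/75) = 16/75 ≈ 0.21333)
√(v(6, -20) + x) = √(-16 + 16/75) = √(-1184/75) = 4*I*√222/15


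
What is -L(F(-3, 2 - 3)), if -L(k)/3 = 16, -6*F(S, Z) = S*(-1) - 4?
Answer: 48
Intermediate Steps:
F(S, Z) = 2/3 + S/6 (F(S, Z) = -(S*(-1) - 4)/6 = -(-S - 4)/6 = -(-4 - S)/6 = 2/3 + S/6)
L(k) = -48 (L(k) = -3*16 = -48)
-L(F(-3, 2 - 3)) = -1*(-48) = 48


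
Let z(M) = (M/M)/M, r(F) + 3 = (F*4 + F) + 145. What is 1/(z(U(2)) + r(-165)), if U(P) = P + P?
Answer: -4/2731 ≈ -0.0014647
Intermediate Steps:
U(P) = 2*P
r(F) = 142 + 5*F (r(F) = -3 + ((F*4 + F) + 145) = -3 + ((4*F + F) + 145) = -3 + (5*F + 145) = -3 + (145 + 5*F) = 142 + 5*F)
z(M) = 1/M
1/(z(U(2)) + r(-165)) = 1/(1/(2*2) + (142 + 5*(-165))) = 1/(1/4 + (142 - 825)) = 1/(1/4 - 683) = 1/(-2731/4) = -4/2731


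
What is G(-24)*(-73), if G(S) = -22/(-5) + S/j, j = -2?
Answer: -5986/5 ≈ -1197.2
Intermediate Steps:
G(S) = 22/5 - S/2 (G(S) = -22/(-5) + S/(-2) = -22*(-1/5) + S*(-1/2) = 22/5 - S/2)
G(-24)*(-73) = (22/5 - 1/2*(-24))*(-73) = (22/5 + 12)*(-73) = (82/5)*(-73) = -5986/5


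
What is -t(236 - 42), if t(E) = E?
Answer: -194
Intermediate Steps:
-t(236 - 42) = -(236 - 42) = -1*194 = -194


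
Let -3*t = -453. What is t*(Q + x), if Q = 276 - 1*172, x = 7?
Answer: 16761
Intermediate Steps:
t = 151 (t = -⅓*(-453) = 151)
Q = 104 (Q = 276 - 172 = 104)
t*(Q + x) = 151*(104 + 7) = 151*111 = 16761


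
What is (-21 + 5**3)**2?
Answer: 10816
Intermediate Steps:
(-21 + 5**3)**2 = (-21 + 125)**2 = 104**2 = 10816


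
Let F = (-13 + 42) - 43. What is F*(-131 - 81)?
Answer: 2968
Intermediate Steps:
F = -14 (F = 29 - 43 = -14)
F*(-131 - 81) = -14*(-131 - 81) = -14*(-212) = 2968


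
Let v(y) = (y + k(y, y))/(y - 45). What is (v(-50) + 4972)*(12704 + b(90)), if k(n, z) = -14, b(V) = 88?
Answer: 6042991968/95 ≈ 6.3610e+7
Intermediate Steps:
v(y) = (-14 + y)/(-45 + y) (v(y) = (y - 14)/(y - 45) = (-14 + y)/(-45 + y))
(v(-50) + 4972)*(12704 + b(90)) = ((-14 - 50)/(-45 - 50) + 4972)*(12704 + 88) = (-64/(-95) + 4972)*12792 = (-1/95*(-64) + 4972)*12792 = (64/95 + 4972)*12792 = (472404/95)*12792 = 6042991968/95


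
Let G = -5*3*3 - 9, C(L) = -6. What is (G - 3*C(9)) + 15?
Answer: -21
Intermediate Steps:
G = -54 (G = -15*3 - 9 = -45 - 9 = -54)
(G - 3*C(9)) + 15 = (-54 - 3*(-6)) + 15 = (-54 + 18) + 15 = -36 + 15 = -21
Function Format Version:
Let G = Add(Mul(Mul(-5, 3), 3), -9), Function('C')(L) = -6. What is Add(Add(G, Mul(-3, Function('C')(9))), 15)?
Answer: -21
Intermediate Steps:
G = -54 (G = Add(Mul(-15, 3), -9) = Add(-45, -9) = -54)
Add(Add(G, Mul(-3, Function('C')(9))), 15) = Add(Add(-54, Mul(-3, -6)), 15) = Add(Add(-54, 18), 15) = Add(-36, 15) = -21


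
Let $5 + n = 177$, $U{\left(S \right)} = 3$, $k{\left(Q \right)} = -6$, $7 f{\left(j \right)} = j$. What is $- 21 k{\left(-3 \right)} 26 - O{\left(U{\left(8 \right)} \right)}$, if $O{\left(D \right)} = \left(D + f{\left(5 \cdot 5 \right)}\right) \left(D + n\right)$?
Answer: $2126$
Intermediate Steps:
$f{\left(j \right)} = \frac{j}{7}$
$n = 172$ ($n = -5 + 177 = 172$)
$O{\left(D \right)} = \left(172 + D\right) \left(\frac{25}{7} + D\right)$ ($O{\left(D \right)} = \left(D + \frac{5 \cdot 5}{7}\right) \left(D + 172\right) = \left(D + \frac{1}{7} \cdot 25\right) \left(172 + D\right) = \left(D + \frac{25}{7}\right) \left(172 + D\right) = \left(\frac{25}{7} + D\right) \left(172 + D\right) = \left(172 + D\right) \left(\frac{25}{7} + D\right)$)
$- 21 k{\left(-3 \right)} 26 - O{\left(U{\left(8 \right)} \right)} = \left(-21\right) \left(-6\right) 26 - \left(\frac{4300}{7} + 3^{2} + \frac{1229}{7} \cdot 3\right) = 126 \cdot 26 - \left(\frac{4300}{7} + 9 + \frac{3687}{7}\right) = 3276 - 1150 = 2126$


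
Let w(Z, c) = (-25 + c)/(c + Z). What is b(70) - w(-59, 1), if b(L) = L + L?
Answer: 4048/29 ≈ 139.59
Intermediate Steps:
b(L) = 2*L
w(Z, c) = (-25 + c)/(Z + c)
b(70) - w(-59, 1) = 2*70 - (-25 + 1)/(-59 + 1) = 140 - (-24)/(-58) = 140 - (-1)*(-24)/58 = 140 - 1*12/29 = 140 - 12/29 = 4048/29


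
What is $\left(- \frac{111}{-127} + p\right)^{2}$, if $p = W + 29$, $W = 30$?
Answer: $\frac{57820816}{16129} \approx 3584.9$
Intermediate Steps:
$p = 59$ ($p = 30 + 29 = 59$)
$\left(- \frac{111}{-127} + p\right)^{2} = \left(- \frac{111}{-127} + 59\right)^{2} = \left(\left(-111\right) \left(- \frac{1}{127}\right) + 59\right)^{2} = \left(\frac{111}{127} + 59\right)^{2} = \left(\frac{7604}{127}\right)^{2} = \frac{57820816}{16129}$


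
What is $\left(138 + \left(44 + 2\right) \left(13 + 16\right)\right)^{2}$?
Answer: $2166784$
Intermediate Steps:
$\left(138 + \left(44 + 2\right) \left(13 + 16\right)\right)^{2} = \left(138 + 46 \cdot 29\right)^{2} = \left(138 + 1334\right)^{2} = 1472^{2} = 2166784$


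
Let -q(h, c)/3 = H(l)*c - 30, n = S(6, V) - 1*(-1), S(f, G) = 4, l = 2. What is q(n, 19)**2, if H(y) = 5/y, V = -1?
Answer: 11025/4 ≈ 2756.3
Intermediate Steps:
n = 5 (n = 4 - 1*(-1) = 4 + 1 = 5)
q(h, c) = 90 - 15*c/2 (q(h, c) = -3*((5/2)*c - 30) = -3*((5*(1/2))*c - 30) = -3*(5*c/2 - 30) = -3*(-30 + 5*c/2) = 90 - 15*c/2)
q(n, 19)**2 = (90 - 15/2*19)**2 = (90 - 285/2)**2 = (-105/2)**2 = 11025/4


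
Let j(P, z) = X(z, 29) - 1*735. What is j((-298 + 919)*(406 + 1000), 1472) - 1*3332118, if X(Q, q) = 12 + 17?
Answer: -3332824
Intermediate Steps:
X(Q, q) = 29
j(P, z) = -706 (j(P, z) = 29 - 1*735 = 29 - 735 = -706)
j((-298 + 919)*(406 + 1000), 1472) - 1*3332118 = -706 - 1*3332118 = -706 - 3332118 = -3332824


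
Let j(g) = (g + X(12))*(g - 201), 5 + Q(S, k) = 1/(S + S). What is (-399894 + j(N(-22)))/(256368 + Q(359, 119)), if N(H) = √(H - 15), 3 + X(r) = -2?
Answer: -286428868/184068635 - 147908*I*√37/184068635 ≈ -1.5561 - 0.0048878*I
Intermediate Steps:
X(r) = -5 (X(r) = -3 - 2 = -5)
Q(S, k) = -5 + 1/(2*S) (Q(S, k) = -5 + 1/(S + S) = -5 + 1/(2*S))
N(H) = √(-15 + H)
j(g) = (-201 + g)*(-5 + g) (j(g) = (g - 5)*(g - 201) = (-5 + g)*(-201 + g) = (-201 + g)*(-5 + g))
(-399894 + j(N(-22)))/(256368 + Q(359, 119)) = (-399894 + (1005 + (√(-15 - 22))² - 206*√(-15 - 22)))/(256368 + (-5 + (½)/359)) = (-399894 + (1005 + (√(-37))² - 206*I*√37))/(256368 + (-5 + (½)*(1/359))) = (-399894 + (1005 + (I*√37)² - 206*I*√37))/(256368 + (-5 + 1/718)) = (-399894 + (1005 - 37 - 206*I*√37))/(256368 - 3589/718) = (-399894 + (968 - 206*I*√37))/(184068635/718) = (-398926 - 206*I*√37)*(718/184068635) = -286428868/184068635 - 147908*I*√37/184068635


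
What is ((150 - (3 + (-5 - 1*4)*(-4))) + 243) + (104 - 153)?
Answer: 305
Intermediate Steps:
((150 - (3 + (-5 - 1*4)*(-4))) + 243) + (104 - 153) = ((150 - (3 + (-5 - 4)*(-4))) + 243) - 49 = ((150 - (3 - 9*(-4))) + 243) - 49 = ((150 - (3 + 36)) + 243) - 49 = ((150 - 1*39) + 243) - 49 = ((150 - 39) + 243) - 49 = (111 + 243) - 49 = 354 - 49 = 305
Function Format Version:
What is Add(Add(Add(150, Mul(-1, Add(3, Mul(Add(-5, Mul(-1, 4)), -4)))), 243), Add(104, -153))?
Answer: 305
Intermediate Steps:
Add(Add(Add(150, Mul(-1, Add(3, Mul(Add(-5, Mul(-1, 4)), -4)))), 243), Add(104, -153)) = Add(Add(Add(150, Mul(-1, Add(3, Mul(Add(-5, -4), -4)))), 243), -49) = Add(Add(Add(150, Mul(-1, Add(3, Mul(-9, -4)))), 243), -49) = Add(Add(Add(150, Mul(-1, Add(3, 36))), 243), -49) = Add(Add(Add(150, Mul(-1, 39)), 243), -49) = Add(Add(Add(150, -39), 243), -49) = Add(Add(111, 243), -49) = Add(354, -49) = 305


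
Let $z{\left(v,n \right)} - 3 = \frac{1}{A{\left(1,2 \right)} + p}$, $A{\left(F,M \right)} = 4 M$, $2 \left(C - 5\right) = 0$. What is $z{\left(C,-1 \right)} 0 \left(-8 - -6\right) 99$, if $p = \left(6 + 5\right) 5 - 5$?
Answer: $0$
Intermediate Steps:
$C = 5$ ($C = 5 + \frac{1}{2} \cdot 0 = 5 + 0 = 5$)
$p = 50$ ($p = 11 \cdot 5 - 5 = 55 - 5 = 50$)
$z{\left(v,n \right)} = \frac{175}{58}$ ($z{\left(v,n \right)} = 3 + \frac{1}{4 \cdot 2 + 50} = 3 + \frac{1}{8 + 50} = 3 + \frac{1}{58} = \frac{175}{58}$)
$z{\left(C,-1 \right)} 0 \left(-8 - -6\right) 99 = \frac{175}{58} \cdot 0 \left(-8 - -6\right) 99 = 0 \left(-8 + 6\right) 99 = 0 \left(-2\right) 99 = 0 \cdot 99 = 0$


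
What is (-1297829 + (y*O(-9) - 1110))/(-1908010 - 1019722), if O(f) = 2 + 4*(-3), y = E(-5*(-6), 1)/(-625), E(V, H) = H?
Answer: 162367373/365966500 ≈ 0.44367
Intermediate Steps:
y = -1/625 (y = 1/(-625) = 1*(-1/625) = -1/625 ≈ -0.0016000)
O(f) = -10 (O(f) = 2 - 12 = -10)
(-1297829 + (y*O(-9) - 1110))/(-1908010 - 1019722) = (-1297829 + (-1/625*(-10) - 1110))/(-1908010 - 1019722) = (-1297829 + (2/125 - 1110))/(-2927732) = (-1297829 - 138748/125)*(-1/2927732) = -162367373/125*(-1/2927732) = 162367373/365966500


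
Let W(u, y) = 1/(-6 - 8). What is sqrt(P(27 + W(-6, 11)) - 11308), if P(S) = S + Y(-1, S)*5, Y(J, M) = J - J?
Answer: I*sqrt(2211090)/14 ≈ 106.21*I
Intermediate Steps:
W(u, y) = -1/14 (W(u, y) = 1/(-14) = -1/14)
Y(J, M) = 0
P(S) = S (P(S) = S + 0*5 = S + 0 = S)
sqrt(P(27 + W(-6, 11)) - 11308) = sqrt((27 - 1/14) - 11308) = sqrt(377/14 - 11308) = sqrt(-157935/14) = I*sqrt(2211090)/14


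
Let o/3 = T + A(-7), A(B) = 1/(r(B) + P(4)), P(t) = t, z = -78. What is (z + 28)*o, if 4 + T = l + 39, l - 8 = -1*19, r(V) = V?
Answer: -3550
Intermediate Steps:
A(B) = 1/(4 + B) (A(B) = 1/(B + 4) = 1/(4 + B))
l = -11 (l = 8 - 1*19 = 8 - 19 = -11)
T = 24 (T = -4 + (-11 + 39) = -4 + 28 = 24)
o = 71 (o = 3*(24 + 1/(4 - 7)) = 3*(24 + 1/(-3)) = 3*(24 - 1/3) = 3*(71/3) = 71)
(z + 28)*o = (-78 + 28)*71 = -50*71 = -3550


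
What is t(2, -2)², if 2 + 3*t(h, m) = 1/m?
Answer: 25/36 ≈ 0.69444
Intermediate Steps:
t(h, m) = -⅔ + 1/(3*m)
t(2, -2)² = ((⅓)*(1 - 2*(-2))/(-2))² = ((⅓)*(-½)*(1 + 4))² = ((⅓)*(-½)*5)² = (-⅚)² = 25/36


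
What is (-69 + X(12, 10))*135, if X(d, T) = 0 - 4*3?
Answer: -10935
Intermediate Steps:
X(d, T) = -12 (X(d, T) = 0 - 12 = -12)
(-69 + X(12, 10))*135 = (-69 - 12)*135 = -81*135 = -10935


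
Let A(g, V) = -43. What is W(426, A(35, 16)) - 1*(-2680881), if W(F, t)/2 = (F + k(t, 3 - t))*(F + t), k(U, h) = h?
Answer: 3042433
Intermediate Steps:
W(F, t) = 2*(F + t)*(3 + F - t) (W(F, t) = 2*((F + (3 - t))*(F + t)) = 2*((3 + F - t)*(F + t)) = 2*((F + t)*(3 + F - t)) = 2*(F + t)*(3 + F - t))
W(426, A(35, 16)) - 1*(-2680881) = (-2*(-43)² + 2*426² + 6*426 + 6*(-43)) - 1*(-2680881) = (-2*1849 + 2*181476 + 2556 - 258) + 2680881 = (-3698 + 362952 + 2556 - 258) + 2680881 = 361552 + 2680881 = 3042433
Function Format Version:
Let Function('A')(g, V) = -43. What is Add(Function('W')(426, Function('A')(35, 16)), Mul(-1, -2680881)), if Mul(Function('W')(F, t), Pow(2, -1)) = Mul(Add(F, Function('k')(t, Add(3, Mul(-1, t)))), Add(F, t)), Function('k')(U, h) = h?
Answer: 3042433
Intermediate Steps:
Function('W')(F, t) = Mul(2, Add(F, t), Add(3, F, Mul(-1, t))) (Function('W')(F, t) = Mul(2, Mul(Add(F, Add(3, Mul(-1, t))), Add(F, t))) = Mul(2, Mul(Add(3, F, Mul(-1, t)), Add(F, t))) = Mul(2, Mul(Add(F, t), Add(3, F, Mul(-1, t)))) = Mul(2, Add(F, t), Add(3, F, Mul(-1, t))))
Add(Function('W')(426, Function('A')(35, 16)), Mul(-1, -2680881)) = Add(Add(Mul(-2, Pow(-43, 2)), Mul(2, Pow(426, 2)), Mul(6, 426), Mul(6, -43)), Mul(-1, -2680881)) = Add(Add(Mul(-2, 1849), Mul(2, 181476), 2556, -258), 2680881) = Add(Add(-3698, 362952, 2556, -258), 2680881) = Add(361552, 2680881) = 3042433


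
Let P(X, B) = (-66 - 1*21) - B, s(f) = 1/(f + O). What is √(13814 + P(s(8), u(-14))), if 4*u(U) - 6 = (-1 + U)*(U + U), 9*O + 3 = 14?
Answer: √54482/2 ≈ 116.71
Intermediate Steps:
O = 11/9 (O = -⅓ + (⅑)*14 = -⅓ + 14/9 = 11/9 ≈ 1.2222)
u(U) = 3/2 + U*(-1 + U)/2 (u(U) = 3/2 + ((-1 + U)*(U + U))/4 = 3/2 + ((-1 + U)*(2*U))/4 = 3/2 + (2*U*(-1 + U))/4 = 3/2 + U*(-1 + U)/2)
s(f) = 1/(11/9 + f) (s(f) = 1/(f + 11/9) = 1/(11/9 + f))
P(X, B) = -87 - B (P(X, B) = (-66 - 21) - B = -87 - B)
√(13814 + P(s(8), u(-14))) = √(13814 + (-87 - (3/2 + (½)*(-14)² - ½*(-14)))) = √(13814 + (-87 - (3/2 + (½)*196 + 7))) = √(13814 + (-87 - (3/2 + 98 + 7))) = √(13814 + (-87 - 1*213/2)) = √(13814 + (-87 - 213/2)) = √(13814 - 387/2) = √(27241/2) = √54482/2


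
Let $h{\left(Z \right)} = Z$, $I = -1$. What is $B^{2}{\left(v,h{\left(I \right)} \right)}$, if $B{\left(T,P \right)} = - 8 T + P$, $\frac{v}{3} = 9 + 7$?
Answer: $148225$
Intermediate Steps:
$v = 48$ ($v = 3 \left(9 + 7\right) = 3 \cdot 16 = 48$)
$B{\left(T,P \right)} = P - 8 T$
$B^{2}{\left(v,h{\left(I \right)} \right)} = \left(-1 - 384\right)^{2} = \left(-385\right)^{2} = 148225$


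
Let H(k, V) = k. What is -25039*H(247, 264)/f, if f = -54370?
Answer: 6184633/54370 ≈ 113.75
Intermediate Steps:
-25039*H(247, 264)/f = -25039/((-54370/247)) = -25039/((-54370*1/247)) = -25039/(-54370/247) = -25039*(-247/54370) = 6184633/54370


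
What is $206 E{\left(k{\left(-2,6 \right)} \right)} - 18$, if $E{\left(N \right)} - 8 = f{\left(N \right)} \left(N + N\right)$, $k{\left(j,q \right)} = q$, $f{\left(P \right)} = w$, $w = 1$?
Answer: $4102$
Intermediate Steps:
$f{\left(P \right)} = 1$
$E{\left(N \right)} = 8 + 2 N$ ($E{\left(N \right)} = 8 + 1 \left(N + N\right) = 8 + 1 \cdot 2 N = 8 + 2 N$)
$206 E{\left(k{\left(-2,6 \right)} \right)} - 18 = 206 \left(8 + 2 \cdot 6\right) - 18 = 206 \left(8 + 12\right) - 18 = 206 \cdot 20 - 18 = 4120 - 18 = 4102$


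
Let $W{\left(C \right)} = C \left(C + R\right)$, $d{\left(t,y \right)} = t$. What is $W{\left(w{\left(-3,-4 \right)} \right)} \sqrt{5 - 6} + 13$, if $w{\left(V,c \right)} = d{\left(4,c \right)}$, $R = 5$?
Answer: $13 + 36 i \approx 13.0 + 36.0 i$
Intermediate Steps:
$w{\left(V,c \right)} = 4$
$W{\left(C \right)} = C \left(5 + C\right)$ ($W{\left(C \right)} = C \left(C + 5\right) = C \left(5 + C\right)$)
$W{\left(w{\left(-3,-4 \right)} \right)} \sqrt{5 - 6} + 13 = 4 \left(5 + 4\right) \sqrt{5 - 6} + 13 = 4 \cdot 9 \sqrt{-1} + 13 = 36 i + 13 = 13 + 36 i$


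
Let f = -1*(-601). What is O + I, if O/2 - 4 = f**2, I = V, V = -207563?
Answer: 514847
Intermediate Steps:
f = 601
I = -207563
O = 722410 (O = 8 + 2*601**2 = 8 + 2*361201 = 8 + 722402 = 722410)
O + I = 722410 - 207563 = 514847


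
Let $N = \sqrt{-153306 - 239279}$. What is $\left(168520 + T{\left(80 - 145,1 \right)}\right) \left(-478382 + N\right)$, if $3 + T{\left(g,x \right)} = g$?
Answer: $-80584404664 + 168452 i \sqrt{392585} \approx -8.0584 \cdot 10^{10} + 1.0555 \cdot 10^{8} i$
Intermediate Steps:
$N = i \sqrt{392585}$ ($N = \sqrt{-392585} = i \sqrt{392585} \approx 626.57 i$)
$T{\left(g,x \right)} = -3 + g$
$\left(168520 + T{\left(80 - 145,1 \right)}\right) \left(-478382 + N\right) = \left(168520 + \left(-3 + \left(80 - 145\right)\right)\right) \left(-478382 + i \sqrt{392585}\right) = \left(168520 - 68\right) \left(-478382 + i \sqrt{392585}\right) = 168452 \left(-478382 + i \sqrt{392585}\right) = -80584404664 + 168452 i \sqrt{392585}$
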